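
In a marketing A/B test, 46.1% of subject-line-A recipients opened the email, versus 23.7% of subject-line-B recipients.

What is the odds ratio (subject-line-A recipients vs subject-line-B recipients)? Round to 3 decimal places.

odds, subject-line-A recipients = 0.4610/0.5390 = 0.8553
odds, subject-line-B recipients = 0.2370/0.7630 = 0.3106
OR = 0.8553 / 0.3106 = 2.754

2.754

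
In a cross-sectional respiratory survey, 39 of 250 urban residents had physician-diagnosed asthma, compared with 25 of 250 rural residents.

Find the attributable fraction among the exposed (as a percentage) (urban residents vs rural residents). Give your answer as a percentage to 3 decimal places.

35.897%

risk, urban residents = 39/250 = 0.1560
risk, rural residents = 25/250 = 0.1000
AR% = (0.1560 − 0.1000) / 0.1560 = 0.3590 → 35.897%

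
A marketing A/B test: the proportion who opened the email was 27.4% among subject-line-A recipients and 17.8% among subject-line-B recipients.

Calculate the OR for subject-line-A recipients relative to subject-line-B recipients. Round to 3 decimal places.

odds, subject-line-A recipients = 0.2740/0.7260 = 0.3774
odds, subject-line-B recipients = 0.1780/0.8220 = 0.2165
OR = 0.3774 / 0.2165 = 1.743

OR = 1.743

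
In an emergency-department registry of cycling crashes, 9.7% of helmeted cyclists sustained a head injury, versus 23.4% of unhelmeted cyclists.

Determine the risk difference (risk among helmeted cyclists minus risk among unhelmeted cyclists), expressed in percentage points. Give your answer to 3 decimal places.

risk difference = 0.0970 − 0.2340 = -0.1370 → -13.700 percentage points

RD ≈ -13.700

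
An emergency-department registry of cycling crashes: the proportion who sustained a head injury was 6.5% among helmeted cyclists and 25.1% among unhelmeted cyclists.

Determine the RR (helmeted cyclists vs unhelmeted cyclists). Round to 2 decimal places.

RR = 0.0650 / 0.2510 = 0.26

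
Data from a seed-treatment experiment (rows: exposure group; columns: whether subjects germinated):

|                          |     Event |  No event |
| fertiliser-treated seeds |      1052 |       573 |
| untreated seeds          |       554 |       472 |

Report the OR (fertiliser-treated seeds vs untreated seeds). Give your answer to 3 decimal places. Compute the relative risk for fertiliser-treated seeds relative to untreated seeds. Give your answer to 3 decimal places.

odds, fertiliser-treated seeds = 1052/573 = 1.8360
odds, untreated seeds = 554/472 = 1.1737
OR = 1.8360 / 1.1737 = 1.564
risk, fertiliser-treated seeds = 1052/1625 = 0.6474
risk, untreated seeds = 554/1026 = 0.5400
RR = 0.6474 / 0.5400 = 1.199

OR = 1.564; RR = 1.199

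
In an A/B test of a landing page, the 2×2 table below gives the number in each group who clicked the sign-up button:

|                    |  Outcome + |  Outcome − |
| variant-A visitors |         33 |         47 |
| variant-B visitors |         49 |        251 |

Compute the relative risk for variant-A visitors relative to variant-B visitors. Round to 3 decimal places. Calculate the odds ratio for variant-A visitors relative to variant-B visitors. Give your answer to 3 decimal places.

risk, variant-A visitors = 33/80 = 0.4125
risk, variant-B visitors = 49/300 = 0.1633
RR = 0.4125 / 0.1633 = 2.526
OR = (33 × 251) / (47 × 49) = 8283/2303 ≈ 3.597

RR = 2.526; OR = 3.597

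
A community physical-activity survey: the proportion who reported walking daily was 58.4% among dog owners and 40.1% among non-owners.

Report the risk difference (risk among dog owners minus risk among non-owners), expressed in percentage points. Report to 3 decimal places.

18.300

risk difference = 0.5840 − 0.4010 = 0.1830 → 18.300 percentage points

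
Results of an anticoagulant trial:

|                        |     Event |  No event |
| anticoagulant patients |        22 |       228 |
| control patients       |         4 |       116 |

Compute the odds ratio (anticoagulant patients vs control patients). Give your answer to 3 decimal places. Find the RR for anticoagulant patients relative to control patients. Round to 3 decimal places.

OR = 2.798; RR = 2.640

OR = (22 × 116) / (228 × 4) = 2552/912 ≈ 2.798
risk, anticoagulant patients = 22/250 = 0.08800
risk, control patients = 4/120 = 0.03333
RR = 0.08800 / 0.03333 = 2.640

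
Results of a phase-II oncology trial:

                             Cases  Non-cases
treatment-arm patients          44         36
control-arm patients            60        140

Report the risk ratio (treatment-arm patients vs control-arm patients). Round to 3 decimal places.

RR: 1.833

risk, treatment-arm patients = 44/80 = 0.5500
risk, control-arm patients = 60/200 = 0.3000
RR = 0.5500 / 0.3000 = 1.833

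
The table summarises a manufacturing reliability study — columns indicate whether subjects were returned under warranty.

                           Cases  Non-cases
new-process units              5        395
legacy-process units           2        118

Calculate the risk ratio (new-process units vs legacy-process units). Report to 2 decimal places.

risk, new-process units = 5/400 = 0.01250
risk, legacy-process units = 2/120 = 0.01667
RR = 0.01250 / 0.01667 = 0.75

0.75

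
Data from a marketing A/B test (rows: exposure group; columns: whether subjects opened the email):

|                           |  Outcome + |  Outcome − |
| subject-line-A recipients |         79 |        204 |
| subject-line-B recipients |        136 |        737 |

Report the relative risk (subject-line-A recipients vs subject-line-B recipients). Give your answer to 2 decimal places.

risk, subject-line-A recipients = 79/283 = 0.2792
risk, subject-line-B recipients = 136/873 = 0.1558
RR = 0.2792 / 0.1558 = 1.79

RR = 1.79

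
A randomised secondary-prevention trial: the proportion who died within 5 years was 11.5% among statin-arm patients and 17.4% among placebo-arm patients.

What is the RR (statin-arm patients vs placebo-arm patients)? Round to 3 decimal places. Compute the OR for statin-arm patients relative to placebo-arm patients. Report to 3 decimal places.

RR = 0.661; OR = 0.617

RR = 0.1150 / 0.1740 = 0.661
odds, statin-arm patients = 0.1150/0.8850 = 0.1299
odds, placebo-arm patients = 0.1740/0.8260 = 0.2107
OR = 0.1299 / 0.2107 = 0.617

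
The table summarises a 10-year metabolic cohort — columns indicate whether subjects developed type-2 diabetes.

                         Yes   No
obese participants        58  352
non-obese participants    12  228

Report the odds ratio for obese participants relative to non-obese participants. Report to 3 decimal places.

OR = (58 × 228) / (352 × 12) = 13224/4224 ≈ 3.131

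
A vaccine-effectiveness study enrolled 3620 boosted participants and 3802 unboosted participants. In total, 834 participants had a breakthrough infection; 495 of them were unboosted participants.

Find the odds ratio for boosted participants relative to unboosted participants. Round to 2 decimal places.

boosted participants with the outcome: 834 − 495 = 339
boosted participants without the outcome: 3620 − 339 = 3281
unboosted participants without the outcome: 3802 − 495 = 3307
OR = (339 × 3307) / (3281 × 495) = 1121073/1624095 ≈ 0.69

OR ≈ 0.69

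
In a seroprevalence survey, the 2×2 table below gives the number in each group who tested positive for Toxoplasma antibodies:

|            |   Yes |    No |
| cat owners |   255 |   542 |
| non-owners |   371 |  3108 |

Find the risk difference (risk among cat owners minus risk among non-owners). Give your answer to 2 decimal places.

risk, cat owners = 255/797 = 0.3199
risk, non-owners = 371/3479 = 0.1066
risk difference = 0.3199 − 0.1066 = 0.21

RD ≈ 0.21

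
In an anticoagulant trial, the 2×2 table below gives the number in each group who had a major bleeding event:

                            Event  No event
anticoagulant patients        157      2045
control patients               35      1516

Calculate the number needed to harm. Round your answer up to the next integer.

risk, anticoagulant patients = 157/2202 = 0.071299
risk, control patients = 35/1551 = 0.022566
absolute risk difference = 0.048733
1 / 0.048733 = 20.520 → round up → 21

21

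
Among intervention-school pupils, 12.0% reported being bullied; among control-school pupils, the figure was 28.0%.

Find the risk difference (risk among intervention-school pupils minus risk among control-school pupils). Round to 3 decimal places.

risk difference = 0.1200 − 0.2800 = -0.160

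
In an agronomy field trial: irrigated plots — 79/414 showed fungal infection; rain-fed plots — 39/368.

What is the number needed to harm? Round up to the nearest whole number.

risk, irrigated plots = 79/414 = 0.190821
risk, rain-fed plots = 39/368 = 0.105978
absolute risk difference = 0.084843
1 / 0.084843 = 11.786 → round up → 12

12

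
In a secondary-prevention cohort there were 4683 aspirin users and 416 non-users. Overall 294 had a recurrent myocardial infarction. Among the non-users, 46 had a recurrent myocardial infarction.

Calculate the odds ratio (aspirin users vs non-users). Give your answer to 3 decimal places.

aspirin users with the outcome: 294 − 46 = 248
aspirin users without the outcome: 4683 − 248 = 4435
non-users without the outcome: 416 − 46 = 370
OR = (248 × 370) / (4435 × 46) = 91760/204010 ≈ 0.450

OR: 0.450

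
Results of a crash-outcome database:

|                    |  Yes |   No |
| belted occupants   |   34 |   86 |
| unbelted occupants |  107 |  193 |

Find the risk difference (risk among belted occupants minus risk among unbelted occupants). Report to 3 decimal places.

-0.073

risk, belted occupants = 34/120 = 0.2833
risk, unbelted occupants = 107/300 = 0.3567
risk difference = 0.2833 − 0.3567 = -0.073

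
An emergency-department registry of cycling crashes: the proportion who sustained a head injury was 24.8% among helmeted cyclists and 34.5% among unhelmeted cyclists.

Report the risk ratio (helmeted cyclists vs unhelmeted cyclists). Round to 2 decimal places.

RR = 0.2480 / 0.3450 = 0.72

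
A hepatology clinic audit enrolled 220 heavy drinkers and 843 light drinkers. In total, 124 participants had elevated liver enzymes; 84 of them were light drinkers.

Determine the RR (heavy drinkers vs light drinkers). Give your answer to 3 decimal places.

heavy drinkers with the outcome: 124 − 84 = 40
heavy drinkers without the outcome: 220 − 40 = 180
light drinkers without the outcome: 843 − 84 = 759
risk, heavy drinkers = 40/220 = 0.1818
risk, light drinkers = 84/843 = 0.0996
RR = 0.1818 / 0.0996 = 1.825

RR: 1.825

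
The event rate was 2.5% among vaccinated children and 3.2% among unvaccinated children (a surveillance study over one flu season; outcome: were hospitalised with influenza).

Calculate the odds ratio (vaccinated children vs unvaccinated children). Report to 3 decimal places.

OR: 0.776

odds, vaccinated children = 0.02500/0.97500 = 0.02564
odds, unvaccinated children = 0.03200/0.96800 = 0.03306
OR = 0.02564 / 0.03306 = 0.776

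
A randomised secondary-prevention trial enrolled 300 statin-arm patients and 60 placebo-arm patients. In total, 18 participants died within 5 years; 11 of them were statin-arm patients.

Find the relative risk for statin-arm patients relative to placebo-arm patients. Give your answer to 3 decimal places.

0.314

statin-arm patients without the outcome: 300 − 11 = 289
placebo-arm patients with the outcome: 18 − 11 = 7
placebo-arm patients without the outcome: 60 − 7 = 53
risk, statin-arm patients = 11/300 = 0.03667
risk, placebo-arm patients = 7/60 = 0.11667
RR = 0.03667 / 0.11667 = 0.314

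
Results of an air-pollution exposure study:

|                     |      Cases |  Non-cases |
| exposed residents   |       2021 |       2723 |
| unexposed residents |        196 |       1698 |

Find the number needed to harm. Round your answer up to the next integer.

4

risk, exposed residents = 2021/4744 = 0.426012
risk, unexposed residents = 196/1894 = 0.103485
absolute risk difference = 0.322527
1 / 0.322527 = 3.101 → round up → 4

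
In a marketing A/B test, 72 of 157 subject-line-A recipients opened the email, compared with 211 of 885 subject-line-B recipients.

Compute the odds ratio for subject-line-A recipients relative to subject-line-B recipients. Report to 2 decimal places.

OR = (72 × 674) / (85 × 211) = 48528/17935 ≈ 2.71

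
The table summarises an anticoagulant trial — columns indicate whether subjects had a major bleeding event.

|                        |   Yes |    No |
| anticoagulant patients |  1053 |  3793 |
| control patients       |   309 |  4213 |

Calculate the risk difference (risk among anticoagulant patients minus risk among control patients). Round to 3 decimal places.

risk, anticoagulant patients = 1053/4846 = 0.2173
risk, control patients = 309/4522 = 0.0683
risk difference = 0.2173 − 0.0683 = 0.149

RD = 0.149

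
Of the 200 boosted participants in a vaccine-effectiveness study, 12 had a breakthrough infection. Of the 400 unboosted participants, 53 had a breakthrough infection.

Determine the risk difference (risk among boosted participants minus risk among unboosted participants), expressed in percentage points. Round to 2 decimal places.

risk, boosted participants = 12/200 = 0.0600
risk, unboosted participants = 53/400 = 0.1325
risk difference = 0.0600 − 0.1325 = -0.0725 → -7.25 percentage points

-7.25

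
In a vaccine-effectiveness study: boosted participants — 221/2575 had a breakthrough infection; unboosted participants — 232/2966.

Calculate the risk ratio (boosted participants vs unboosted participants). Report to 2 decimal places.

risk, boosted participants = 221/2575 = 0.0858
risk, unboosted participants = 232/2966 = 0.0782
RR = 0.0858 / 0.0782 = 1.10

RR: 1.10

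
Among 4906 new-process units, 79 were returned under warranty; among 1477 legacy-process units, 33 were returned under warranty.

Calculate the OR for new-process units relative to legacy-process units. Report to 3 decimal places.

OR = (79 × 1444) / (4827 × 33) = 114076/159291 ≈ 0.716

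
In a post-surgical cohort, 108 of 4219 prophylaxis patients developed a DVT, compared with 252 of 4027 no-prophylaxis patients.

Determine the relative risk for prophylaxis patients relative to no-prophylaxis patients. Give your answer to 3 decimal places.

risk, prophylaxis patients = 108/4219 = 0.02560
risk, no-prophylaxis patients = 252/4027 = 0.06258
RR = 0.02560 / 0.06258 = 0.409

0.409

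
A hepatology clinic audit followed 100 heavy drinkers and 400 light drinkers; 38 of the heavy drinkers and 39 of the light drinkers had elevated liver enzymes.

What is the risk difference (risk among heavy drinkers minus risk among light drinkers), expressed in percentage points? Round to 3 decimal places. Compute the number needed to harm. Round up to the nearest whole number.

risk, heavy drinkers = 38/100 = 0.3800
risk, light drinkers = 39/400 = 0.0975
risk difference = 0.3800 − 0.0975 = 0.2825 → 28.250 percentage points
absolute risk difference = 0.282500
1 / 0.282500 = 3.540 → round up → 4

RD = 28.250; NNH = 4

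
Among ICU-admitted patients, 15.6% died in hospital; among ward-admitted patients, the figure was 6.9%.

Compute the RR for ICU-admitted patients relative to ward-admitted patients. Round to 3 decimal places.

RR = 0.1560 / 0.0690 = 2.261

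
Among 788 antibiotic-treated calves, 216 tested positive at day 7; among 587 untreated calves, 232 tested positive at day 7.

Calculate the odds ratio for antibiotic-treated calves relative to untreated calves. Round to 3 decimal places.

0.578

odds, antibiotic-treated calves = 216/572 = 0.3776
odds, untreated calves = 232/355 = 0.6535
OR = 0.3776 / 0.6535 = 0.578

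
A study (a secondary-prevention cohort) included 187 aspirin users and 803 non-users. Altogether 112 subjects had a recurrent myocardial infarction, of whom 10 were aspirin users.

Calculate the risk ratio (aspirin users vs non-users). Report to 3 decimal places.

aspirin users without the outcome: 187 − 10 = 177
non-users with the outcome: 112 − 10 = 102
non-users without the outcome: 803 − 102 = 701
risk, aspirin users = 10/187 = 0.0535
risk, non-users = 102/803 = 0.1270
RR = 0.0535 / 0.1270 = 0.421

RR ≈ 0.421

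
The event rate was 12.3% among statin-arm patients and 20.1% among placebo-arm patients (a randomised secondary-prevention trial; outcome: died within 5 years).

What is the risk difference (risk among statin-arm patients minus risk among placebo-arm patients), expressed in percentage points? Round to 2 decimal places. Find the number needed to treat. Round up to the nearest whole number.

RD = -7.80; NNT = 13

risk difference = 0.1230 − 0.2010 = -0.0780 → -7.80 percentage points
absolute risk difference = 0.078000
1 / 0.078000 = 12.821 → round up → 13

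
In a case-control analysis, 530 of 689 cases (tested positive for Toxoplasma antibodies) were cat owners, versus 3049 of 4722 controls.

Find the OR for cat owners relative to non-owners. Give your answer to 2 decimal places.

OR = (530 × 1673) / (3049 × 159) = 886690/484791 ≈ 1.83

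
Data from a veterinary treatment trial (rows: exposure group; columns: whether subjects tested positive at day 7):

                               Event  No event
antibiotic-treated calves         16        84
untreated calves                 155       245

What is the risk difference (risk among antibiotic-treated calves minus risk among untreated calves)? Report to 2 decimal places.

RD: -0.23

risk, antibiotic-treated calves = 16/100 = 0.1600
risk, untreated calves = 155/400 = 0.3875
risk difference = 0.1600 − 0.3875 = -0.23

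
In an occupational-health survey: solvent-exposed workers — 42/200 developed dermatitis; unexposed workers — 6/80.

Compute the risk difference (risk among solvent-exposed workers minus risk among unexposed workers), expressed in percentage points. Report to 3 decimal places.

risk, solvent-exposed workers = 42/200 = 0.2100
risk, unexposed workers = 6/80 = 0.0750
risk difference = 0.2100 − 0.0750 = 0.1350 → 13.500 percentage points

RD = 13.500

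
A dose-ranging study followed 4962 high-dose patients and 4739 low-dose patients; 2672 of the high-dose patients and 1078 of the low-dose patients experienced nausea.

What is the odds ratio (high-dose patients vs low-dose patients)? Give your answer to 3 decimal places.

OR = (2672 × 3661) / (2290 × 1078) = 9782192/2468620 ≈ 3.963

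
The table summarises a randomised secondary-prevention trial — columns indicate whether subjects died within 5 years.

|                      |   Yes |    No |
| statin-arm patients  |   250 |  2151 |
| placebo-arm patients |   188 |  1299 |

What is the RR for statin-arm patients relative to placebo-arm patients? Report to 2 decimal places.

risk, statin-arm patients = 250/2401 = 0.1041
risk, placebo-arm patients = 188/1487 = 0.1264
RR = 0.1041 / 0.1264 = 0.82

RR: 0.82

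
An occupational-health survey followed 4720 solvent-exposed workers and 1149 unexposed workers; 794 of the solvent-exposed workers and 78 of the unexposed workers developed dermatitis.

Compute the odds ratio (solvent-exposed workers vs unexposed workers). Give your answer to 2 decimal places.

odds, solvent-exposed workers = 794/3926 = 0.2022
odds, unexposed workers = 78/1071 = 0.0728
OR = 0.2022 / 0.0728 = 2.78

OR = 2.78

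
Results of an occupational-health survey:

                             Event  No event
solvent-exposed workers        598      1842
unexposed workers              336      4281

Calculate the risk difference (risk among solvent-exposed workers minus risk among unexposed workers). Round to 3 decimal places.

RD = 0.172

risk, solvent-exposed workers = 598/2440 = 0.2451
risk, unexposed workers = 336/4617 = 0.0728
risk difference = 0.2451 − 0.0728 = 0.172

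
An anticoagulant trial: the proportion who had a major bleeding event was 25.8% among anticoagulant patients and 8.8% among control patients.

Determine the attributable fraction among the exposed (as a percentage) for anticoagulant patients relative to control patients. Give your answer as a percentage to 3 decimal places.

AR% = (0.2580 − 0.0880) / 0.2580 = 0.6589 → 65.891%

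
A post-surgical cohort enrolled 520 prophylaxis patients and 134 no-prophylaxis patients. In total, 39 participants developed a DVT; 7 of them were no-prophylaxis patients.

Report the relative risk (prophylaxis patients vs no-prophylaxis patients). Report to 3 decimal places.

RR ≈ 1.178

prophylaxis patients with the outcome: 39 − 7 = 32
prophylaxis patients without the outcome: 520 − 32 = 488
no-prophylaxis patients without the outcome: 134 − 7 = 127
risk, prophylaxis patients = 32/520 = 0.0615
risk, no-prophylaxis patients = 7/134 = 0.0522
RR = 0.0615 / 0.0522 = 1.178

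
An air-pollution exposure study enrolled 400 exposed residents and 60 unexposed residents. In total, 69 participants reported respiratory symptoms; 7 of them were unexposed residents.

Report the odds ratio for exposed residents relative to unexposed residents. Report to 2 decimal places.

exposed residents with the outcome: 69 − 7 = 62
exposed residents without the outcome: 400 − 62 = 338
unexposed residents without the outcome: 60 − 7 = 53
odds, exposed residents = 62/338 = 0.1834
odds, unexposed residents = 7/53 = 0.1321
OR = 0.1834 / 0.1321 = 1.39

OR = 1.39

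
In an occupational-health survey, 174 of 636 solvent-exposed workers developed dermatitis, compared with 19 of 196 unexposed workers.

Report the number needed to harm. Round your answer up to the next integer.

risk, solvent-exposed workers = 174/636 = 0.273585
risk, unexposed workers = 19/196 = 0.096939
absolute risk difference = 0.176646
1 / 0.176646 = 5.661 → round up → 6

NNH = 6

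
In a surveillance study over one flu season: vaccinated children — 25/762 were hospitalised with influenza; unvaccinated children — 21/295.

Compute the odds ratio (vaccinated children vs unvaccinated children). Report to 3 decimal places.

OR = (25 × 274) / (737 × 21) = 6850/15477 ≈ 0.443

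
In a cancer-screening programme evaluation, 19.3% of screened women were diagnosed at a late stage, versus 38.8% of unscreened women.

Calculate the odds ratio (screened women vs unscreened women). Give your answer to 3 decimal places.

odds, screened women = 0.1930/0.8070 = 0.2392
odds, unscreened women = 0.3880/0.6120 = 0.6340
OR = 0.2392 / 0.6340 = 0.377

OR ≈ 0.377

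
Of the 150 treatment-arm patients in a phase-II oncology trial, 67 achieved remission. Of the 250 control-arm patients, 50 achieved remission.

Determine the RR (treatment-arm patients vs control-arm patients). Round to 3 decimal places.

RR: 2.233

risk, treatment-arm patients = 67/150 = 0.4467
risk, control-arm patients = 50/250 = 0.2000
RR = 0.4467 / 0.2000 = 2.233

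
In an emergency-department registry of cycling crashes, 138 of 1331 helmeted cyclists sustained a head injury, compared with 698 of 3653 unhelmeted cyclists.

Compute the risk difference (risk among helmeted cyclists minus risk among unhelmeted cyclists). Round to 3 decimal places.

RD: -0.087

risk, helmeted cyclists = 138/1331 = 0.1037
risk, unhelmeted cyclists = 698/3653 = 0.1911
risk difference = 0.1037 − 0.1911 = -0.087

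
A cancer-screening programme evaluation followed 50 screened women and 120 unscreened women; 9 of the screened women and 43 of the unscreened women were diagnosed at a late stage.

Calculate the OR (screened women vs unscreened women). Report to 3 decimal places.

odds, screened women = 9/41 = 0.2195
odds, unscreened women = 43/77 = 0.5584
OR = 0.2195 / 0.5584 = 0.393

OR: 0.393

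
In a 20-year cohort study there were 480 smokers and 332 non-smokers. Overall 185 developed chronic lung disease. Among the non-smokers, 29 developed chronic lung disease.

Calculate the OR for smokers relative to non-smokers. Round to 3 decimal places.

OR ≈ 5.031

smokers with the outcome: 185 − 29 = 156
smokers without the outcome: 480 − 156 = 324
non-smokers without the outcome: 332 − 29 = 303
odds, smokers = 156/324 = 0.4815
odds, non-smokers = 29/303 = 0.0957
OR = 0.4815 / 0.0957 = 5.031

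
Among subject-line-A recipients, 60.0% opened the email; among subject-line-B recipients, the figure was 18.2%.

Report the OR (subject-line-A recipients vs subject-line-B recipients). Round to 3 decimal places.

6.742

odds, subject-line-A recipients = 0.6000/0.4000 = 1.5000
odds, subject-line-B recipients = 0.1820/0.8180 = 0.2225
OR = 1.5000 / 0.2225 = 6.742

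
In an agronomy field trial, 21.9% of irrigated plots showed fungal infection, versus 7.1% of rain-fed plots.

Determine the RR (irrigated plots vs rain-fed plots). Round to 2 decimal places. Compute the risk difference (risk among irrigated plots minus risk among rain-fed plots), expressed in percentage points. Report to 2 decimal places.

RR = 0.2190 / 0.0710 = 3.08
risk difference = 0.2190 − 0.0710 = 0.1480 → 14.80 percentage points

RR = 3.08; RD = 14.80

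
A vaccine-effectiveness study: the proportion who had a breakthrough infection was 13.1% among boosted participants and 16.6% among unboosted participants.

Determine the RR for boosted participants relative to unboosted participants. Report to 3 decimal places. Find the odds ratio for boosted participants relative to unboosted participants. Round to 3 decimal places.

RR = 0.1310 / 0.1660 = 0.789
odds, boosted participants = 0.1310/0.8690 = 0.1507
odds, unboosted participants = 0.1660/0.8340 = 0.1990
OR = 0.1507 / 0.1990 = 0.757

RR = 0.789; OR = 0.757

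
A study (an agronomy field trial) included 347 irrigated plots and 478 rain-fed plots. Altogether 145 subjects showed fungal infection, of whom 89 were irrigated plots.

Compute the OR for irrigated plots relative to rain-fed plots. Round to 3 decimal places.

irrigated plots without the outcome: 347 − 89 = 258
rain-fed plots with the outcome: 145 − 89 = 56
rain-fed plots without the outcome: 478 − 56 = 422
odds, irrigated plots = 89/258 = 0.3450
odds, rain-fed plots = 56/422 = 0.1327
OR = 0.3450 / 0.1327 = 2.600

OR ≈ 2.600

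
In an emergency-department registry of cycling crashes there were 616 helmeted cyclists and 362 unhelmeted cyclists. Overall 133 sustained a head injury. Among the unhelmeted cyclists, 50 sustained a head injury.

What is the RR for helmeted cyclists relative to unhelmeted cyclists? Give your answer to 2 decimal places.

helmeted cyclists with the outcome: 133 − 50 = 83
helmeted cyclists without the outcome: 616 − 83 = 533
unhelmeted cyclists without the outcome: 362 − 50 = 312
risk, helmeted cyclists = 83/616 = 0.1347
risk, unhelmeted cyclists = 50/362 = 0.1381
RR = 0.1347 / 0.1381 = 0.98

RR: 0.98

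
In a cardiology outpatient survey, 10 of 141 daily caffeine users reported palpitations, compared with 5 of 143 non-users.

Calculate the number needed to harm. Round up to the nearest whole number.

risk, daily caffeine users = 10/141 = 0.070922
risk, non-users = 5/143 = 0.034965
absolute risk difference = 0.035957
1 / 0.035957 = 27.811 → round up → 28

NNH = 28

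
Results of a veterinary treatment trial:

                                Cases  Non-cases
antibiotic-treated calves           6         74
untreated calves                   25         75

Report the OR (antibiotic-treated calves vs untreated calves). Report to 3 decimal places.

odds, antibiotic-treated calves = 6/74 = 0.0811
odds, untreated calves = 25/75 = 0.3333
OR = 0.0811 / 0.3333 = 0.243

OR ≈ 0.243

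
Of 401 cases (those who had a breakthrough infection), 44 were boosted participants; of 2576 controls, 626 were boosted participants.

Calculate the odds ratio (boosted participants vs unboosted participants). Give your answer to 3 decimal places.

OR = (44 × 1950) / (626 × 357) = 85800/223482 ≈ 0.384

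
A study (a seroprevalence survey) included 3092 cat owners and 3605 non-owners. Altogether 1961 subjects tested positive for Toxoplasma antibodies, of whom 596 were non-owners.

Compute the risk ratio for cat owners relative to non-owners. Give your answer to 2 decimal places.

2.67

cat owners with the outcome: 1961 − 596 = 1365
cat owners without the outcome: 3092 − 1365 = 1727
non-owners without the outcome: 3605 − 596 = 3009
risk, cat owners = 1365/3092 = 0.4415
risk, non-owners = 596/3605 = 0.1653
RR = 0.4415 / 0.1653 = 2.67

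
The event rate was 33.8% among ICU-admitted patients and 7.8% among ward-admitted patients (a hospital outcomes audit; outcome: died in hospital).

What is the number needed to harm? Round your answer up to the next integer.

NNH: 4

absolute risk difference = 0.260000
1 / 0.260000 = 3.846 → round up → 4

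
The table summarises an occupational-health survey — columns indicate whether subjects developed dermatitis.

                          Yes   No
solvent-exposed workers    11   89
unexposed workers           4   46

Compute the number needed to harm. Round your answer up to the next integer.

NNH ≈ 34

risk, solvent-exposed workers = 11/100 = 0.110000
risk, unexposed workers = 4/50 = 0.080000
absolute risk difference = 0.030000
1 / 0.030000 = 33.333 → round up → 34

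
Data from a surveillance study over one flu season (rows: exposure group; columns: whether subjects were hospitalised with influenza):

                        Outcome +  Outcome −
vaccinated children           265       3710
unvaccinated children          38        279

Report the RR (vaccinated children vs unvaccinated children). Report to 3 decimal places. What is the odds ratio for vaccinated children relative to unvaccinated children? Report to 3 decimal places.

risk, vaccinated children = 265/3975 = 0.0667
risk, unvaccinated children = 38/317 = 0.1199
RR = 0.0667 / 0.1199 = 0.556
OR = (265 × 279) / (3710 × 38) = 73935/140980 ≈ 0.524

RR = 0.556; OR = 0.524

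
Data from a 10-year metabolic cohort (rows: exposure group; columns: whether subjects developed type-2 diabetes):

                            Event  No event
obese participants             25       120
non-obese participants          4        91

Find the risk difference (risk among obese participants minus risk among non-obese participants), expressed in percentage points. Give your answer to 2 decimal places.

risk, obese participants = 25/145 = 0.17241
risk, non-obese participants = 4/95 = 0.04211
risk difference = 0.17241 − 0.04211 = 0.13031 → 13.03 percentage points

13.03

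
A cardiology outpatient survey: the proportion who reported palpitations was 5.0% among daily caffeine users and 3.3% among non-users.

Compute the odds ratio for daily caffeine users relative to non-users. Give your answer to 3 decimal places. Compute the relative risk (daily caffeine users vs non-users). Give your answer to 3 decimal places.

odds, daily caffeine users = 0.05000/0.95000 = 0.05263
odds, non-users = 0.03300/0.96700 = 0.03413
OR = 0.05263 / 0.03413 = 1.542
RR = 0.05000 / 0.03300 = 1.515

OR = 1.542; RR = 1.515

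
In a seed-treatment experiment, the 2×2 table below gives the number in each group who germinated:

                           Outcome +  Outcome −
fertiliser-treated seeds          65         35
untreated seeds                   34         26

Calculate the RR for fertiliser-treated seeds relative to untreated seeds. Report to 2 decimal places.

RR ≈ 1.15

risk, fertiliser-treated seeds = 65/100 = 0.6500
risk, untreated seeds = 34/60 = 0.5667
RR = 0.6500 / 0.5667 = 1.15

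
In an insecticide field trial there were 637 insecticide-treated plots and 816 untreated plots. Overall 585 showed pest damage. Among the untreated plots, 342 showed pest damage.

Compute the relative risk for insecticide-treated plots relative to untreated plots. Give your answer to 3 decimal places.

RR = 0.910

insecticide-treated plots with the outcome: 585 − 342 = 243
insecticide-treated plots without the outcome: 637 − 243 = 394
untreated plots without the outcome: 816 − 342 = 474
risk, insecticide-treated plots = 243/637 = 0.3815
risk, untreated plots = 342/816 = 0.4191
RR = 0.3815 / 0.4191 = 0.910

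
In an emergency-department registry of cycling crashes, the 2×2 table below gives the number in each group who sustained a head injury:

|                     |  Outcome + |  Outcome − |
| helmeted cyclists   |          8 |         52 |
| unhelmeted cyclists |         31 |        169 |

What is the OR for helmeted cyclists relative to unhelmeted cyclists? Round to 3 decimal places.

OR = (8 × 169) / (52 × 31) = 1352/1612 ≈ 0.839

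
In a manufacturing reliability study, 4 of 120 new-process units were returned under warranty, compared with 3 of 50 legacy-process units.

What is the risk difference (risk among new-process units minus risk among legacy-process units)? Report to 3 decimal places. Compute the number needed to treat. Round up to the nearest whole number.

risk, new-process units = 4/120 = 0.03333
risk, legacy-process units = 3/50 = 0.06000
risk difference = 0.03333 − 0.06000 = -0.027
absolute risk difference = 0.026667
1 / 0.026667 = 37.500 → round up → 38

RD = -0.027; NNT = 38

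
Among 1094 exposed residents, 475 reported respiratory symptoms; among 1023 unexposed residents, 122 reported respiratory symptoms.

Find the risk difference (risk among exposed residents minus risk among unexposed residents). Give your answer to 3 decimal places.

0.315

risk, exposed residents = 475/1094 = 0.4342
risk, unexposed residents = 122/1023 = 0.1193
risk difference = 0.4342 − 0.1193 = 0.315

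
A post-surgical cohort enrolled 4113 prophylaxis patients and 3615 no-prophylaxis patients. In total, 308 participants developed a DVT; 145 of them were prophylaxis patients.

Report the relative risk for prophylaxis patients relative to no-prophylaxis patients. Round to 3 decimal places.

prophylaxis patients without the outcome: 4113 − 145 = 3968
no-prophylaxis patients with the outcome: 308 − 145 = 163
no-prophylaxis patients without the outcome: 3615 − 163 = 3452
risk, prophylaxis patients = 145/4113 = 0.03525
risk, no-prophylaxis patients = 163/3615 = 0.04509
RR = 0.03525 / 0.04509 = 0.782

RR ≈ 0.782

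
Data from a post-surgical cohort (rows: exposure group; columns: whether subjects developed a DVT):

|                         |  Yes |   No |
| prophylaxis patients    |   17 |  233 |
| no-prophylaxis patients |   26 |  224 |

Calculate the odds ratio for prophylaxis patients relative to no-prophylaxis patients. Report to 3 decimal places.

0.629

odds, prophylaxis patients = 17/233 = 0.0730
odds, no-prophylaxis patients = 26/224 = 0.1161
OR = 0.0730 / 0.1161 = 0.629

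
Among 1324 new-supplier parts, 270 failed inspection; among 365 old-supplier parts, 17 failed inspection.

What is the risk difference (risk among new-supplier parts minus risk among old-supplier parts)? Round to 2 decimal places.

RD: 0.16

risk, new-supplier parts = 270/1324 = 0.20393
risk, old-supplier parts = 17/365 = 0.04658
risk difference = 0.20393 − 0.04658 = 0.16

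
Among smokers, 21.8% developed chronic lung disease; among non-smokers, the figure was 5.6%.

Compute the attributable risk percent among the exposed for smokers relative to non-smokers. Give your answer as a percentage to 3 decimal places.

AR% = (0.2180 − 0.0560) / 0.2180 = 0.7431 → 74.312%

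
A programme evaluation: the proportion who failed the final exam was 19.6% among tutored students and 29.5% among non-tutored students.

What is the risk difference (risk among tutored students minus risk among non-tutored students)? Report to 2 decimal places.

risk difference = 0.1960 − 0.2950 = -0.10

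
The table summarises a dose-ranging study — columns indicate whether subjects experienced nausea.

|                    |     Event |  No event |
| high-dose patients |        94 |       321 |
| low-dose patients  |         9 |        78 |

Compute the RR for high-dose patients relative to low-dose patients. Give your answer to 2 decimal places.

risk, high-dose patients = 94/415 = 0.2265
risk, low-dose patients = 9/87 = 0.1034
RR = 0.2265 / 0.1034 = 2.19

RR = 2.19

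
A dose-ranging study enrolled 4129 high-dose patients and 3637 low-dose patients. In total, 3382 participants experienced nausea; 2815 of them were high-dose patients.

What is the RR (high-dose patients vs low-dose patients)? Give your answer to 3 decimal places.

high-dose patients without the outcome: 4129 − 2815 = 1314
low-dose patients with the outcome: 3382 − 2815 = 567
low-dose patients without the outcome: 3637 − 567 = 3070
risk, high-dose patients = 2815/4129 = 0.6818
risk, low-dose patients = 567/3637 = 0.1559
RR = 0.6818 / 0.1559 = 4.373

4.373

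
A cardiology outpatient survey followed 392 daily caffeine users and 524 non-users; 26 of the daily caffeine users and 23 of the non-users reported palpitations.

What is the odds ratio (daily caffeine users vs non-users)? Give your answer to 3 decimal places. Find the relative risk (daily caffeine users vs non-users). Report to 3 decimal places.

OR = 1.547; RR = 1.511

odds, daily caffeine users = 26/366 = 0.07104
odds, non-users = 23/501 = 0.04591
OR = 0.07104 / 0.04591 = 1.547
risk, daily caffeine users = 26/392 = 0.06633
risk, non-users = 23/524 = 0.04389
RR = 0.06633 / 0.04389 = 1.511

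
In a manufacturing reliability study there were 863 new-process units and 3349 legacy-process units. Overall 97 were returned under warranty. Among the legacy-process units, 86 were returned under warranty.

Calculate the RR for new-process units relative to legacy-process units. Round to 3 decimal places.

new-process units with the outcome: 97 − 86 = 11
new-process units without the outcome: 863 − 11 = 852
legacy-process units without the outcome: 3349 − 86 = 3263
risk, new-process units = 11/863 = 0.01275
risk, legacy-process units = 86/3349 = 0.02568
RR = 0.01275 / 0.02568 = 0.496

RR = 0.496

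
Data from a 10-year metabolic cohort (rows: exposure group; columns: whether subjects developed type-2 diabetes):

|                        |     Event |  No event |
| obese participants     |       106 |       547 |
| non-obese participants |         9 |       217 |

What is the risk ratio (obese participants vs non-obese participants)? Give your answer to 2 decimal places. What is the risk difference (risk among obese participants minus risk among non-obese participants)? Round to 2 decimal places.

risk, obese participants = 106/653 = 0.16233
risk, non-obese participants = 9/226 = 0.03982
RR = 0.16233 / 0.03982 = 4.08
risk difference = 0.16233 − 0.03982 = 0.12

RR = 4.08; RD = 0.12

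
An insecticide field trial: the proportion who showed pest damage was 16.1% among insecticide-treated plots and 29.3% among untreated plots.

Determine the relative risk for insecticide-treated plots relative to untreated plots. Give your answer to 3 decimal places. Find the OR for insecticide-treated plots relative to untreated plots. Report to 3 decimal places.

RR = 0.549; OR = 0.463

RR = 0.1610 / 0.2930 = 0.549
odds, insecticide-treated plots = 0.1610/0.8390 = 0.1919
odds, untreated plots = 0.2930/0.7070 = 0.4144
OR = 0.1919 / 0.4144 = 0.463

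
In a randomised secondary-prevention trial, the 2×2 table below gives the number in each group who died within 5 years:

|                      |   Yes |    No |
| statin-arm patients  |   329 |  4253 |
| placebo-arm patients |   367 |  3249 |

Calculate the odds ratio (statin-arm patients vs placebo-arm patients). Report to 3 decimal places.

OR = (329 × 3249) / (4253 × 367) = 1068921/1560851 ≈ 0.685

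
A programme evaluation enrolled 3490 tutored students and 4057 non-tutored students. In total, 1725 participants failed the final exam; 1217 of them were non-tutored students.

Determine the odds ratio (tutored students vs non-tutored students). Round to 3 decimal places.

tutored students with the outcome: 1725 − 1217 = 508
tutored students without the outcome: 3490 − 508 = 2982
non-tutored students without the outcome: 4057 − 1217 = 2840
OR = (508 × 2840) / (2982 × 1217) = 1442720/3629094 ≈ 0.398

OR = 0.398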